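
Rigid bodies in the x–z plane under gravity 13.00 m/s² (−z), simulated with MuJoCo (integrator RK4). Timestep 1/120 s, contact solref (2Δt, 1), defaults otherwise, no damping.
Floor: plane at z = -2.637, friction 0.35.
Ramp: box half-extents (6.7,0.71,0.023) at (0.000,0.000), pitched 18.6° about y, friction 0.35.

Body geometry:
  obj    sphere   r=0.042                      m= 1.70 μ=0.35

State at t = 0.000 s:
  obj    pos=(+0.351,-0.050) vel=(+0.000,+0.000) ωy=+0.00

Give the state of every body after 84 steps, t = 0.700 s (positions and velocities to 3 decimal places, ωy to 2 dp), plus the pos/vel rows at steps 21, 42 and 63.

State at t = 0.700 s:
  obj    pos=(+1.039,-0.281) vel=(+1.965,-0.661) ωy=+49.35

Key-timestep trajectory:
   step    t(s)  obj.x    obj.z    obj.vx   obj.vz 
     21  0.1750   +0.394  -0.064  +0.491  -0.165
     42  0.3500   +0.523  -0.107  +0.982  -0.331
     63  0.5250   +0.738  -0.180  +1.474  -0.496


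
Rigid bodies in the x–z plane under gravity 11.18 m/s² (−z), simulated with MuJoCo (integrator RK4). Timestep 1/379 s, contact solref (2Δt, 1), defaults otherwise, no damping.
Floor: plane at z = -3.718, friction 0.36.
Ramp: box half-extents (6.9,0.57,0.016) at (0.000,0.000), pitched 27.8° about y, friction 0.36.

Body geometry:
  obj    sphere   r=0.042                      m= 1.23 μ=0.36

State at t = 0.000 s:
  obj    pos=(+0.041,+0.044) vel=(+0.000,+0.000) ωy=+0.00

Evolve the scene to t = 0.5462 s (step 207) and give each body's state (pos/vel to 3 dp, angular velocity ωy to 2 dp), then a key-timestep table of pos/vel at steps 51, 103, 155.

State at t = 0.5462 s:
  obj    pos=(+0.532,-0.215) vel=(+1.799,-0.949) ωy=+48.43

Key-timestep trajectory:
   step    t(s)  obj.x    obj.z    obj.vx   obj.vz 
     51  0.1346   +0.071  +0.028  +0.443  -0.234
    103  0.2718   +0.163  -0.020  +0.895  -0.472
    155  0.4090   +0.317  -0.101  +1.347  -0.710


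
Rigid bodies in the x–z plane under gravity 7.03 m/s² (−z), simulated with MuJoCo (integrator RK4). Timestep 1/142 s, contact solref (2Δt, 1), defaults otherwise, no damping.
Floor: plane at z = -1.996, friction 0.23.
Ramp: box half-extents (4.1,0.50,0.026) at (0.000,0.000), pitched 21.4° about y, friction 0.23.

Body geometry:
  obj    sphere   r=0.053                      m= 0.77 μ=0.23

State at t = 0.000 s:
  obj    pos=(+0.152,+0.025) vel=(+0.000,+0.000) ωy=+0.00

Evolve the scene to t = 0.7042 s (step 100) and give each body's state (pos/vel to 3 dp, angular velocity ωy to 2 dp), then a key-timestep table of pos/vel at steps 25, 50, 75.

State at t = 0.7042 s:
  obj    pos=(+0.575,-0.141) vel=(+1.201,-0.471) ωy=+24.34

Key-timestep trajectory:
   step    t(s)  obj.x    obj.z    obj.vx   obj.vz 
     25  0.1761   +0.179  +0.015  +0.300  -0.118
     50  0.3521   +0.258  -0.016  +0.601  -0.235
     75  0.5282   +0.390  -0.068  +0.901  -0.353


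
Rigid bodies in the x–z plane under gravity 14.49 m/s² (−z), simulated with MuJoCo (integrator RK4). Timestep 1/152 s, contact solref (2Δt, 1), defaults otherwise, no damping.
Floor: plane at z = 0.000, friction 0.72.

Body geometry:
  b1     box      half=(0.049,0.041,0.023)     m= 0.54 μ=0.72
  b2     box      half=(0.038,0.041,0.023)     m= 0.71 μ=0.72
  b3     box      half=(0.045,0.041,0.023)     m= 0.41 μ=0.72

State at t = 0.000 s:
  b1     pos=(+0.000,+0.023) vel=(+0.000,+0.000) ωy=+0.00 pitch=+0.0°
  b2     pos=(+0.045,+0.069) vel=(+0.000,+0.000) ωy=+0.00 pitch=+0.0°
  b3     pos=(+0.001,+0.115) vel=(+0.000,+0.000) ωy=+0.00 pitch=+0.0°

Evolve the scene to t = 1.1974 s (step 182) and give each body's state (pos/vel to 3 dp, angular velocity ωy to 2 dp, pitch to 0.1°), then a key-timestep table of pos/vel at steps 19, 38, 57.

State at t = 1.1974 s:
  b1     pos=(+0.000,+0.023) vel=(+0.000,+0.000) ωy=+0.00 pitch=+0.0°
  b2     pos=(+0.045,+0.069) vel=(+0.000,+0.000) ωy=+0.00 pitch=+0.2°
  b3     pos=(-0.110,+0.023) vel=(+0.000,+0.000) ωy=+0.00 pitch=+180.0°

Key-timestep trajectory:
   step    t(s)  b1.x    b1.z    b1.vx   b1.vz   b2.x    b2.z    b2.vx   b2.vz   b3.x    b3.z    b3.vx   b3.vz 
     19  0.1250   +0.000  +0.023  +0.000  +0.000   +0.045  +0.069  +0.001  +0.001   -0.012  +0.107  -0.205  -0.260
     38  0.2500   +0.000  +0.023  +0.000  +0.000   +0.045  +0.069  +0.000  +0.000   -0.053  +0.091  -0.390  +0.021
     57  0.3750   +0.000  +0.023  +0.000  +0.000   +0.045  +0.069  +0.000  +0.000   -0.109  +0.025  -0.359  -1.168


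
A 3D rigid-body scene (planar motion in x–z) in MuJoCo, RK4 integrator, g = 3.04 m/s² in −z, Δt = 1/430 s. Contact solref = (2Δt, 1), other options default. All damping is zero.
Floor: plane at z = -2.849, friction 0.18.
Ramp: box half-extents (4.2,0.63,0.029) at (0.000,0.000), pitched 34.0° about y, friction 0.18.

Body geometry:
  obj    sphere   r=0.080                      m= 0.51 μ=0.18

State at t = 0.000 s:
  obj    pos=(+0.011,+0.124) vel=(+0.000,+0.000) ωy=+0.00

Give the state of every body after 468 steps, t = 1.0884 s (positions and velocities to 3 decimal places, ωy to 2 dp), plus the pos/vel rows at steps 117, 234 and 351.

State at t = 1.0884 s:
  obj    pos=(+0.624,-0.289) vel=(+1.128,-0.752) ωy=+15.45

Key-timestep trajectory:
   step    t(s)  obj.x    obj.z    obj.vx   obj.vz 
    117  0.2721   +0.049  +0.098  +0.282  -0.190
    234  0.5442   +0.164  +0.021  +0.564  -0.378
    351  0.8163   +0.356  -0.108  +0.844  -0.569


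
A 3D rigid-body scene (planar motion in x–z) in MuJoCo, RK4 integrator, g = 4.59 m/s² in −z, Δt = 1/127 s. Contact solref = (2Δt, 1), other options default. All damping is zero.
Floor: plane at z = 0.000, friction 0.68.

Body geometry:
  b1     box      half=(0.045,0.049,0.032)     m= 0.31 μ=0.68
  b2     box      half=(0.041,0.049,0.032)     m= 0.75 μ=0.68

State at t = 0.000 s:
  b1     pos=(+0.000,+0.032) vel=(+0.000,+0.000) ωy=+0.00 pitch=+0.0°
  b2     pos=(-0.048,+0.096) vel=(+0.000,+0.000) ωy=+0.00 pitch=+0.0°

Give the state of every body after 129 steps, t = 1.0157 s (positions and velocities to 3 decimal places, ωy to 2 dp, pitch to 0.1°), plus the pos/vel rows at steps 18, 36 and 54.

State at t = 1.0157 s:
  b1     pos=(+0.000,+0.032) vel=(+0.000,+0.000) ωy=+0.00 pitch=+0.0°
  b2     pos=(-0.087,+0.041) vel=(+0.000,+0.000) ωy=+0.00 pitch=-90.0°

Key-timestep trajectory:
   step    t(s)  b1.x    b1.z    b1.vx   b1.vz   b2.x    b2.z    b2.vx   b2.vz 
     18  0.1417   +0.000  +0.032  +0.000  +0.000   -0.051  +0.096  -0.041  -0.007
     36  0.2835   +0.000  +0.032  +0.001  +0.000   -0.062  +0.091  -0.131  -0.079
     54  0.4252   +0.000  +0.032  +0.000  +0.000   -0.085  +0.051  -0.167  -0.572


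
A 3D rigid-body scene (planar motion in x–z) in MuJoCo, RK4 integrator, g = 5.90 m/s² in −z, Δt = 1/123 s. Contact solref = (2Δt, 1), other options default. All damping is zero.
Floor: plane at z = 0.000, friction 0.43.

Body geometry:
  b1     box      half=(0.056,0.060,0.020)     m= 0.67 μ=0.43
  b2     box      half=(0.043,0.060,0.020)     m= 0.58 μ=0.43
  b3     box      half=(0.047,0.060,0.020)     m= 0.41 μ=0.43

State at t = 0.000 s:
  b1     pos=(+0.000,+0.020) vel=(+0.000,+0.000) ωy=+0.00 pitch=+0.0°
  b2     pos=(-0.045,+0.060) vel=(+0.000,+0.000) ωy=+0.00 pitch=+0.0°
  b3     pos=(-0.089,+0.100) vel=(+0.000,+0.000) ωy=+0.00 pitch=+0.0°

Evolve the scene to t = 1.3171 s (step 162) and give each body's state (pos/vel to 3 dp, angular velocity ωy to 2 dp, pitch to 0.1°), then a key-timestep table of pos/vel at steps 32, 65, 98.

State at t = 1.3171 s:
  b1     pos=(+0.000,+0.020) vel=(+0.000,+0.000) ωy=+0.00 pitch=+0.0°
  b2     pos=(-0.092,+0.043) vel=(+0.000,+0.000) ωy=+0.00 pitch=-90.0°
  b3     pos=(-0.232,+0.020) vel=(+0.000,+0.000) ωy=+0.00 pitch=+180.0°

Key-timestep trajectory:
   step    t(s)  b1.x    b1.z    b1.vx   b1.vz   b2.x    b2.z    b2.vx   b2.vz   b3.x    b3.z    b3.vx   b3.vz 
     32  0.2602   +0.000  +0.020  +0.000  +0.000   -0.060  +0.062  -0.163  -0.036   -0.121  +0.064  -0.223  -0.472
     65  0.5285   +0.000  +0.020  +0.000  +0.000   -0.099  +0.045  -0.005  +0.003   -0.167  +0.048  -0.156  +0.070
     98  0.7967   +0.000  +0.020  +0.000  +0.000   -0.093  +0.043  +0.000  +0.012   -0.199  +0.048  -0.174  -0.064


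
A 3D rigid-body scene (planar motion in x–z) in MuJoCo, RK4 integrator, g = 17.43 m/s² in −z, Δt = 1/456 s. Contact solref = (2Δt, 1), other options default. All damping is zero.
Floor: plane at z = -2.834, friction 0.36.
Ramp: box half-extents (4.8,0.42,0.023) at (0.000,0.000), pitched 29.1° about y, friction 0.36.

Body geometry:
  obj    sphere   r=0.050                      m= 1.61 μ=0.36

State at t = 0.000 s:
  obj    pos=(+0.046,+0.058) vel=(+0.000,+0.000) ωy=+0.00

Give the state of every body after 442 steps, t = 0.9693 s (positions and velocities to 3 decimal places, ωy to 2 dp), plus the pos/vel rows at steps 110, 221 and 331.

State at t = 0.9693 s:
  obj    pos=(+2.531,-1.325) vel=(+5.128,-2.854) ωy=+117.37

Key-timestep trajectory:
   step    t(s)  obj.x    obj.z    obj.vx   obj.vz 
    110  0.2412   +0.200  -0.028  +1.276  -0.710
    221  0.4846   +0.667  -0.288  +2.564  -1.427
    331  0.7259   +1.440  -0.718  +3.840  -2.138


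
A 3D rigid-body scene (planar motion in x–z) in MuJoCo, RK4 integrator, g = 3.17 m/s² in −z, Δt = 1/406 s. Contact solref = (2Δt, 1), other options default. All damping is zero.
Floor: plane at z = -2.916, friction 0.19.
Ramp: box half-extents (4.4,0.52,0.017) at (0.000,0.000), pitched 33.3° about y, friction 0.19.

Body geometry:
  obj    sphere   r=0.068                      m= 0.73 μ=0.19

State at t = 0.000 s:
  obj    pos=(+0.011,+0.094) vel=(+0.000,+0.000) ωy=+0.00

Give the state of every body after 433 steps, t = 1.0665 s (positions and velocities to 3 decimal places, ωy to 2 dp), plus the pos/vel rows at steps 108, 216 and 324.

State at t = 1.0665 s:
  obj    pos=(+0.604,-0.295) vel=(+1.108,-0.728) ωy=+19.49

Key-timestep trajectory:
   step    t(s)  obj.x    obj.z    obj.vx   obj.vz 
    108  0.2660   +0.049  +0.070  +0.280  -0.183
    216  0.5320   +0.160  -0.003  +0.555  -0.363
    324  0.7980   +0.344  -0.124  +0.830  -0.545


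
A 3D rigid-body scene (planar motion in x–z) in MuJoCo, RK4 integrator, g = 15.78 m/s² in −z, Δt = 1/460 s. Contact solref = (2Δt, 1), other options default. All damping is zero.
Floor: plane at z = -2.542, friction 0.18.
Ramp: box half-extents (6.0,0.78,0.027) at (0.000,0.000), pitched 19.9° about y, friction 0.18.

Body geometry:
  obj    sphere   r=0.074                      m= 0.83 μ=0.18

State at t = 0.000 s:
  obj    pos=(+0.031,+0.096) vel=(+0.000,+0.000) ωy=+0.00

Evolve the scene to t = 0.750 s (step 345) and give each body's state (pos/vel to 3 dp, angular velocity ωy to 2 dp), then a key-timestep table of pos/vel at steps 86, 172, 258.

State at t = 0.750 s:
  obj    pos=(+1.046,-0.271) vel=(+2.706,-0.979) ωy=+38.88

Key-timestep trajectory:
   step    t(s)  obj.x    obj.z    obj.vx   obj.vz 
     86  0.1870   +0.094  +0.073  +0.675  -0.244
    172  0.3739   +0.283  +0.005  +1.349  -0.488
    258  0.5609   +0.599  -0.109  +2.023  -0.732


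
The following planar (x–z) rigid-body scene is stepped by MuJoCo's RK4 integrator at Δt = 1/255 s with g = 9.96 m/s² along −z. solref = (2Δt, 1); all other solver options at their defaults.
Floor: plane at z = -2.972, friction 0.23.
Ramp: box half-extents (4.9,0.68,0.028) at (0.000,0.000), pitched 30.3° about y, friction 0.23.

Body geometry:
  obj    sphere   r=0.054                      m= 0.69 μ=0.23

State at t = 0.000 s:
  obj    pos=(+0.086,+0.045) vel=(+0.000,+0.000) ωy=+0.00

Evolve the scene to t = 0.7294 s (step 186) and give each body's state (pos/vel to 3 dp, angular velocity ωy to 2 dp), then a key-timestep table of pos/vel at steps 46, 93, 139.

State at t = 0.7294 s:
  obj    pos=(+0.911,-0.437) vel=(+2.261,-1.321) ωy=+48.47

Key-timestep trajectory:
   step    t(s)  obj.x    obj.z    obj.vx   obj.vz 
     46  0.1804   +0.136  +0.015  +0.559  -0.327
     93  0.3647   +0.292  -0.076  +1.130  -0.661
    139  0.5451   +0.546  -0.224  +1.689  -0.987


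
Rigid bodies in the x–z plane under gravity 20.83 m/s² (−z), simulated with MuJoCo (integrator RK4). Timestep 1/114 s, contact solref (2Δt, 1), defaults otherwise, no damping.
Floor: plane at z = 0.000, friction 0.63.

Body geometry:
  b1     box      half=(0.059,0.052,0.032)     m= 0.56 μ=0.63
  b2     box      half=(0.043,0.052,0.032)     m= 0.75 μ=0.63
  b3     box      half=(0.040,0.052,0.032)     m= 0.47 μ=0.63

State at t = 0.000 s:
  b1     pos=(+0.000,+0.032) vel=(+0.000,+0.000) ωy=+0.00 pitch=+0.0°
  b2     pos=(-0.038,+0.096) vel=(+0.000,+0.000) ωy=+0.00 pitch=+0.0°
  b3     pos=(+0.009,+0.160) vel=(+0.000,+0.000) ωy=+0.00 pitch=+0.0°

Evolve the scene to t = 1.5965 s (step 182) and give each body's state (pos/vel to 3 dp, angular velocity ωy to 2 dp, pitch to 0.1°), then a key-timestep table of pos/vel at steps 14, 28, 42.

State at t = 1.5965 s:
  b1     pos=(+0.000,+0.032) vel=(+0.000,+0.000) ωy=+0.00 pitch=+0.0°
  b2     pos=(-0.038,+0.096) vel=(+0.000,+0.000) ωy=+0.00 pitch=-0.1°
  b3     pos=(+0.110,+0.032) vel=(+0.000,+0.000) ωy=+0.00 pitch=+180.0°

Key-timestep trajectory:
   step    t(s)  b1.x    b1.z    b1.vx   b1.vz   b2.x    b2.z    b2.vx   b2.vz   b3.x    b3.z    b3.vx   b3.vz 
     14  0.1228   +0.000  +0.032  -0.001  +0.000   -0.038  +0.096  -0.003  +0.001   +0.023  +0.153  +0.299  -0.206
     28  0.2456   +0.000  +0.032  -0.001  +0.001   -0.038  +0.096  -0.002  +0.001   +0.074  +0.099  +0.520  -0.056
     42  0.3684   +0.000  +0.032  +0.000  +0.000   -0.038  +0.096  +0.000  +0.000   +0.112  +0.027  -0.171  +0.076


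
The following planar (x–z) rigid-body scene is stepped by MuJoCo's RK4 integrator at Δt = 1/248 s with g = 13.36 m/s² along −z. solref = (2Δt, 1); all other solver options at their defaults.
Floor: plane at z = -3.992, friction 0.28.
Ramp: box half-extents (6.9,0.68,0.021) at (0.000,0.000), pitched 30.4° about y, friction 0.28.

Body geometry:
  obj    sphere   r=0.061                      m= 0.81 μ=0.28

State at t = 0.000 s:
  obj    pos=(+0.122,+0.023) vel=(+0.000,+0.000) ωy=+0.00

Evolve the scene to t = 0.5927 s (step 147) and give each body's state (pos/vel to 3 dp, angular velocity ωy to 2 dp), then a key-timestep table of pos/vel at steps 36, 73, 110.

State at t = 0.5927 s:
  obj    pos=(+0.854,-0.406) vel=(+2.469,-1.449) ωy=+46.91

Key-timestep trajectory:
   step    t(s)  obj.x    obj.z    obj.vx   obj.vz 
     36  0.1452   +0.166  -0.002  +0.605  -0.355
     73  0.2944   +0.303  -0.083  +1.226  -0.719
    110  0.4435   +0.532  -0.217  +1.848  -1.084


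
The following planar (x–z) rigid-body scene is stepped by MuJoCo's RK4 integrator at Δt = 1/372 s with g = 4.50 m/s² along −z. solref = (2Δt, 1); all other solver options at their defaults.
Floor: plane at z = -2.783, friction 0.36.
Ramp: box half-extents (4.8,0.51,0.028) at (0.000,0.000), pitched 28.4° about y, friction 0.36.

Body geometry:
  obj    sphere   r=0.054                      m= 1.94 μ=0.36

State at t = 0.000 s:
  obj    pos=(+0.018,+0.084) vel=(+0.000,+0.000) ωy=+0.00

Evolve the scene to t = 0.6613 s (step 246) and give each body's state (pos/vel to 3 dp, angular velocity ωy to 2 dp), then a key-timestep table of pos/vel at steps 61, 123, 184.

State at t = 0.6613 s:
  obj    pos=(+0.312,-0.075) vel=(+0.889,-0.481) ωy=+18.72

Key-timestep trajectory:
   step    t(s)  obj.x    obj.z    obj.vx   obj.vz 
     61  0.1640   +0.036  +0.074  +0.221  -0.119
    123  0.3306   +0.091  +0.044  +0.445  -0.240
    184  0.4946   +0.182  -0.005  +0.665  -0.360


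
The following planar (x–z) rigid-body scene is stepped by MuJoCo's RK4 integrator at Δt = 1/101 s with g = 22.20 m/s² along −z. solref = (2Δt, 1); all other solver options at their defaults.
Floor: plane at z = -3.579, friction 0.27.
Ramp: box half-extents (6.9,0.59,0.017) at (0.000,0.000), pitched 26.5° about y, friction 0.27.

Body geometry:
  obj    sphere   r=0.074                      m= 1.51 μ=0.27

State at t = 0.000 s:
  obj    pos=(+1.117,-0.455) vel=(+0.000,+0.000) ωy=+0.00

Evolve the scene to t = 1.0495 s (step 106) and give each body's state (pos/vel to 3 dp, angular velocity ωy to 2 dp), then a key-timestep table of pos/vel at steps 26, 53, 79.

State at t = 1.0495 s:
  obj    pos=(+4.604,-2.194) vel=(+6.645,-3.313) ωy=+100.31

Key-timestep trajectory:
   step    t(s)  obj.x    obj.z    obj.vx   obj.vz 
     26  0.2574   +1.327  -0.560  +1.630  -0.813
     53  0.5248   +1.989  -0.890  +3.323  -1.657
     79  0.7822   +3.054  -1.421  +4.953  -2.469


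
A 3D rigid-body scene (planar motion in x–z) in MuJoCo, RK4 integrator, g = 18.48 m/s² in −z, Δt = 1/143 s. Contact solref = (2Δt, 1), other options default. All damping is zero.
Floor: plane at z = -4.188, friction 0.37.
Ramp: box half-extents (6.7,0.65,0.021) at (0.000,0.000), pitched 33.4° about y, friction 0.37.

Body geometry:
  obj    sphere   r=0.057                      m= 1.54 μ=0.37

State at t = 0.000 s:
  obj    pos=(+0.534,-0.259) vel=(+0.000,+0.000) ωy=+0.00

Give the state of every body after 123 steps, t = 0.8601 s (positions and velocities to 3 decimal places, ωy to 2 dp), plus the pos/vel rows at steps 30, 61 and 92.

State at t = 0.8601 s:
  obj    pos=(+2.778,-1.739) vel=(+5.218,-3.440) ωy=+109.63

Key-timestep trajectory:
   step    t(s)  obj.x    obj.z    obj.vx   obj.vz 
     30  0.2098   +0.668  -0.347  +1.273  -0.839
     61  0.4266   +1.086  -0.623  +2.588  -1.706
     92  0.6434   +1.790  -1.087  +3.903  -2.573


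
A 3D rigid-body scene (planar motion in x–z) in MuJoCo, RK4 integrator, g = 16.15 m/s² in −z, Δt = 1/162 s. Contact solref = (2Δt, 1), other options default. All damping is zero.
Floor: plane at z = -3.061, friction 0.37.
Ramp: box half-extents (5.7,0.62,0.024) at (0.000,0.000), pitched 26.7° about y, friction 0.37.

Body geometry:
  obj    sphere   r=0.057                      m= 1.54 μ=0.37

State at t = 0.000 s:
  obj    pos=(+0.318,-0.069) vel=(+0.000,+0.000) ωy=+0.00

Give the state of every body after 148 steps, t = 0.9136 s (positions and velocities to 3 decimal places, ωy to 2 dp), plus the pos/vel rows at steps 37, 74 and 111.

State at t = 0.9136 s:
  obj    pos=(+2.250,-1.041) vel=(+4.230,-2.128) ωy=+83.06

Key-timestep trajectory:
   step    t(s)  obj.x    obj.z    obj.vx   obj.vz 
     37  0.2284   +0.439  -0.130  +1.058  -0.532
     74  0.4568   +0.801  -0.312  +2.115  -1.064
    111  0.6852   +1.405  -0.616  +3.173  -1.596


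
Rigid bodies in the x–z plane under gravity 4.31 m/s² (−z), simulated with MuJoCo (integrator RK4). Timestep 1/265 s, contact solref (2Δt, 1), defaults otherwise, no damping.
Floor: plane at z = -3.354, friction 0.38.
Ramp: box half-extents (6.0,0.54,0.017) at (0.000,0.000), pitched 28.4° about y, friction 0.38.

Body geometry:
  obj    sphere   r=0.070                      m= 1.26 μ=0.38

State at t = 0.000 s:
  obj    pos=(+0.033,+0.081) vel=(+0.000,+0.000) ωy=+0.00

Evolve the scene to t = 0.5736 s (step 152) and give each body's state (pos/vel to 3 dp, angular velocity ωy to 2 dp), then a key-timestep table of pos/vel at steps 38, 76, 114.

State at t = 0.5736 s:
  obj    pos=(+0.245,-0.034) vel=(+0.739,-0.399) ωy=+12.00

Key-timestep trajectory:
   step    t(s)  obj.x    obj.z    obj.vx   obj.vz 
     38  0.1434   +0.046  +0.074  +0.185  -0.100
     76  0.2868   +0.086  +0.052  +0.369  -0.200
    114  0.4302   +0.152  +0.017  +0.554  -0.300


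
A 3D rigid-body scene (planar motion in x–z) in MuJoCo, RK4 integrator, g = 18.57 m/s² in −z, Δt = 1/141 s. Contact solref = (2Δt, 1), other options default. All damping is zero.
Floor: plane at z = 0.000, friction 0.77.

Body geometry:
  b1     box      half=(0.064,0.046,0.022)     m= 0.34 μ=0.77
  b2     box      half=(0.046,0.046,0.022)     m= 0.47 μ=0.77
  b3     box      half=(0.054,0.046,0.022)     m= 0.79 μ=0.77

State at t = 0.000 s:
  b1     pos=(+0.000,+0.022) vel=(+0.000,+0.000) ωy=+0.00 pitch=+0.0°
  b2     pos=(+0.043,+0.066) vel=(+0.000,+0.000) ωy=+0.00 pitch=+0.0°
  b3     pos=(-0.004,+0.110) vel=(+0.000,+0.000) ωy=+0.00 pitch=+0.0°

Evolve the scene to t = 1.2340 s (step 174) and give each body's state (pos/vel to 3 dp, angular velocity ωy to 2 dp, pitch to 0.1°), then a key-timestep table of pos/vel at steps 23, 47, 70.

State at t = 1.2340 s:
  b1     pos=(+0.000,+0.022) vel=(+0.000,+0.000) ωy=+0.00 pitch=+0.0°
  b2     pos=(+0.044,+0.066) vel=(+0.000,+0.000) ωy=+0.00 pitch=+0.1°
  b3     pos=(-0.135,+0.022) vel=(+0.000,+0.000) ωy=+0.00 pitch=+180.0°

Key-timestep trajectory:
   step    t(s)  b1.x    b1.z    b1.vx   b1.vz   b2.x    b2.z    b2.vx   b2.vz   b3.x    b3.z    b3.vx   b3.vz 
     23  0.1631   +0.000  +0.022  +0.001  +0.000   +0.043  +0.066  +0.003  +0.000   -0.011  +0.108  -0.118  -0.043
     47  0.3333   +0.000  +0.022  +0.002  +0.000   +0.043  +0.066  +0.002  +0.000   -0.047  +0.100  -0.294  -0.067
     70  0.4965   +0.000  +0.022  +0.000  +0.001   +0.044  +0.066  +0.001  +0.000   -0.114  +0.065  -0.529  -0.976


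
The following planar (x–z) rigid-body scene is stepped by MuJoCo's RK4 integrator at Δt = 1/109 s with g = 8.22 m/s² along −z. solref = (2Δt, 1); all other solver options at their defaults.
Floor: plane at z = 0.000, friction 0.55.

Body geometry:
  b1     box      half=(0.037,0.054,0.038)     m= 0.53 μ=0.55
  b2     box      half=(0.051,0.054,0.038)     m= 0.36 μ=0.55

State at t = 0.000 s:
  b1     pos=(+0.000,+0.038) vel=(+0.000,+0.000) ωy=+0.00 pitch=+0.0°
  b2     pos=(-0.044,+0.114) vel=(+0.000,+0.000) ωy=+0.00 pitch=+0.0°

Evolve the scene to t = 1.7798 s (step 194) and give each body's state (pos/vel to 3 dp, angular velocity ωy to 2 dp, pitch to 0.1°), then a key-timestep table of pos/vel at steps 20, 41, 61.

State at t = 1.7798 s:
  b1     pos=(+0.000,+0.038) vel=(+0.000,+0.000) ωy=+0.00 pitch=+0.0°
  b2     pos=(-0.093,+0.051) vel=(+0.000,+0.000) ωy=+0.00 pitch=-90.0°

Key-timestep trajectory:
   step    t(s)  b1.x    b1.z    b1.vx   b1.vz   b2.x    b2.z    b2.vx   b2.vz 
     20  0.1835   +0.000  +0.038  +0.000  +0.000   -0.060  +0.107  -0.202  -0.145
     41  0.3761   +0.000  +0.038  +0.000  +0.000   -0.107  +0.057  -0.108  +0.104
     61  0.5596   +0.000  +0.038  +0.000  +0.000   -0.094  +0.051  +0.255  -0.201


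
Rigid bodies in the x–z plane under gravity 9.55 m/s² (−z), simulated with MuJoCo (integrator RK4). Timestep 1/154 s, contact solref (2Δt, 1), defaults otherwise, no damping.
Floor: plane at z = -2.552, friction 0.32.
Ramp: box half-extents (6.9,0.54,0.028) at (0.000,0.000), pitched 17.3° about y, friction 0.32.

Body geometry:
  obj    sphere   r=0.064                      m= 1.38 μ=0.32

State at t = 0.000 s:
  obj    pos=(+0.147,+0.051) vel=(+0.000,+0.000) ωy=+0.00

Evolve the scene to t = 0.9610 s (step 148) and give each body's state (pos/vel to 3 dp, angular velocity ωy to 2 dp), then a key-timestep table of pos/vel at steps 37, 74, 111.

State at t = 0.9610 s:
  obj    pos=(+1.041,-0.228) vel=(+1.861,-0.580) ωy=+30.45

Key-timestep trajectory:
   step    t(s)  obj.x    obj.z    obj.vx   obj.vz 
     37  0.2403   +0.203  +0.033  +0.465  -0.145
     74  0.4805   +0.371  -0.019  +0.931  -0.290
    111  0.7208   +0.650  -0.106  +1.396  -0.435


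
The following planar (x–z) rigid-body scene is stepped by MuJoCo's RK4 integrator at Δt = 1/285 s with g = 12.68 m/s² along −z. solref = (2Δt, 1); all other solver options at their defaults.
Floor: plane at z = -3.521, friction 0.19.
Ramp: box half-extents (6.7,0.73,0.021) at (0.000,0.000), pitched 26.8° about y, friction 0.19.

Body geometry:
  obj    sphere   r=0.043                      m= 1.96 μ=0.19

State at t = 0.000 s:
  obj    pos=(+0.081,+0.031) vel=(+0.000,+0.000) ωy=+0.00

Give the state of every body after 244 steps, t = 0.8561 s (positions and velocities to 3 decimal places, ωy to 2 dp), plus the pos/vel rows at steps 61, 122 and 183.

State at t = 0.8561 s:
  obj    pos=(+1.417,-0.644) vel=(+3.121,-1.576) ωy=+81.29

Key-timestep trajectory:
   step    t(s)  obj.x    obj.z    obj.vx   obj.vz 
     61  0.2140   +0.165  -0.011  +0.780  -0.394
    122  0.4281   +0.415  -0.138  +1.561  -0.788
    183  0.6421   +0.833  -0.349  +2.341  -1.182


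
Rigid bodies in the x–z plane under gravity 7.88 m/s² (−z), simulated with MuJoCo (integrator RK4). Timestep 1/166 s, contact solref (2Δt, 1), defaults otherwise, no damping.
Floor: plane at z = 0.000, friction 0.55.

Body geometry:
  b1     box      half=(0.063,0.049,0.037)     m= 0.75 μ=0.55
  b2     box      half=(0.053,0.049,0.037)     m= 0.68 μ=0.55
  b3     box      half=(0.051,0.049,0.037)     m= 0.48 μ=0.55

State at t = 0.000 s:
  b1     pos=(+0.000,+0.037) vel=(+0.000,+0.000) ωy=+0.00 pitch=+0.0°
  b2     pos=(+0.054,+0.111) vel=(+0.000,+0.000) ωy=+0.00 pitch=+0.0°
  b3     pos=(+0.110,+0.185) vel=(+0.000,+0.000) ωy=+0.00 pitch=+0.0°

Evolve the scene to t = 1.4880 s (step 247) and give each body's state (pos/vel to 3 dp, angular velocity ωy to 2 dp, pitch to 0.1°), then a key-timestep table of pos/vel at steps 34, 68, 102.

State at t = 1.4880 s:
  b1     pos=(+0.000,+0.037) vel=(+0.000,+0.000) ωy=+0.00 pitch=+0.0°
  b2     pos=(+0.111,+0.053) vel=(+0.000,+0.000) ωy=+0.00 pitch=+90.0°
  b3     pos=(+0.317,+0.037) vel=(+0.000,+0.000) ωy=+0.00 pitch=+180.0°

Key-timestep trajectory:
   step    t(s)  b1.x    b1.z    b1.vx   b1.vz   b2.x    b2.z    b2.vx   b2.vz   b3.x    b3.z    b3.vx   b3.vz 
     34  0.2048   +0.000  +0.037  +0.000  +0.000   +0.067  +0.112  +0.161  -0.016   +0.146  +0.161  +0.372  -0.352
     68  0.4096   +0.000  +0.037  +0.000  +0.000   +0.114  +0.052  +0.009  +0.155   +0.237  +0.056  +0.278  +0.212
    102  0.6145   +0.000  +0.037  +0.000  +0.000   +0.111  +0.053  +0.000  +0.000   +0.283  +0.060  +0.260  -0.076


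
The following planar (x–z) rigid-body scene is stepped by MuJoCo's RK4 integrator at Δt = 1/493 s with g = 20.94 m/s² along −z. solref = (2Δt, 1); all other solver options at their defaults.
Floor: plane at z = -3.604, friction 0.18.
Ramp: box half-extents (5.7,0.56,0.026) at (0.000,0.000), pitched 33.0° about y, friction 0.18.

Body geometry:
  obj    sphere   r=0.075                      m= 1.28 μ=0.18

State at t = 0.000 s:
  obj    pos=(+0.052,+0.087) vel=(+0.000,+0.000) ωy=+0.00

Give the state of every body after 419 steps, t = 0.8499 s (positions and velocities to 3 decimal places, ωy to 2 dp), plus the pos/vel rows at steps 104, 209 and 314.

State at t = 0.8499 s:
  obj    pos=(+2.550,-1.536) vel=(+5.874,-3.825) ωy=+89.42

Key-timestep trajectory:
   step    t(s)  obj.x    obj.z    obj.vx   obj.vz 
    104  0.2110   +0.206  -0.013  +1.463  -0.943
    209  0.4239   +0.674  -0.317  +2.928  -1.916
    314  0.6369   +1.455  -0.825  +4.407  -2.857


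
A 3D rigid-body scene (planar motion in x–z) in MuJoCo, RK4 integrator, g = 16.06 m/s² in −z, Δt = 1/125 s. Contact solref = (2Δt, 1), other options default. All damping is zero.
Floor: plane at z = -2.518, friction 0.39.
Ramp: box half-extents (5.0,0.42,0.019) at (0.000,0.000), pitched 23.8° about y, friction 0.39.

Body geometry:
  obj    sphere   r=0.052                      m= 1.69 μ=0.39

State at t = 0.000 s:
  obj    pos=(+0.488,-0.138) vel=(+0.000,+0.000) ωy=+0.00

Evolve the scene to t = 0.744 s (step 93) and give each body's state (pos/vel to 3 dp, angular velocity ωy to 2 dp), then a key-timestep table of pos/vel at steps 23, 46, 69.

State at t = 0.744 s:
  obj    pos=(+1.660,-0.655) vel=(+3.151,-1.390) ωy=+66.22

Key-timestep trajectory:
   step    t(s)  obj.x    obj.z    obj.vx   obj.vz 
     23  0.1840   +0.560  -0.169  +0.780  -0.344
     46  0.3680   +0.775  -0.264  +1.559  -0.687
     69  0.5520   +1.133  -0.422  +2.338  -1.031


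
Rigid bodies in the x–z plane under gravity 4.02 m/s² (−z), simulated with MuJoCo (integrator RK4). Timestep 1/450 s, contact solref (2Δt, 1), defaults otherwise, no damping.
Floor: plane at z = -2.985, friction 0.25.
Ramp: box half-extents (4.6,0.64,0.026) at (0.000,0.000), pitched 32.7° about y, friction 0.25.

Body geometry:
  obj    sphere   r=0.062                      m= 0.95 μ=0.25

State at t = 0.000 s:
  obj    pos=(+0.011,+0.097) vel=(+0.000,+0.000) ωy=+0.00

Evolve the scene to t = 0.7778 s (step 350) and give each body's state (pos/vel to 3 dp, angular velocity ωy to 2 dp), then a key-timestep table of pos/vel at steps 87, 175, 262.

State at t = 0.7778 s:
  obj    pos=(+0.406,-0.156) vel=(+1.015,-0.652) ωy=+19.46

Key-timestep trajectory:
   step    t(s)  obj.x    obj.z    obj.vx   obj.vz 
     87  0.1933   +0.036  +0.082  +0.252  -0.162
    175  0.3889   +0.110  +0.034  +0.508  -0.326
    262  0.5822   +0.233  -0.045  +0.760  -0.488


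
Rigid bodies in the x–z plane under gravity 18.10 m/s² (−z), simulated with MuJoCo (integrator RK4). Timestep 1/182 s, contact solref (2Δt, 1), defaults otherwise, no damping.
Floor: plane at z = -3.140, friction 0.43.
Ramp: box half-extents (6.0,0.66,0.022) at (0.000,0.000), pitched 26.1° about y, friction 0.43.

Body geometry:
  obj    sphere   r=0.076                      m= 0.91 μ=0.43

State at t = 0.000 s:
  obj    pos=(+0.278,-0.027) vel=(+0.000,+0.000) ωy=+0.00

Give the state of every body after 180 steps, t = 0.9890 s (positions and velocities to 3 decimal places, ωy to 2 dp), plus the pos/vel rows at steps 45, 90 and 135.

State at t = 0.9890 s:
  obj    pos=(+2.776,-1.251) vel=(+5.052,-2.475) ωy=+74.01

Key-timestep trajectory:
   step    t(s)  obj.x    obj.z    obj.vx   obj.vz 
     45  0.2473   +0.434  -0.104  +1.263  -0.619
     90  0.4945   +0.903  -0.333  +2.526  -1.237
    135  0.7418   +1.683  -0.716  +3.789  -1.856


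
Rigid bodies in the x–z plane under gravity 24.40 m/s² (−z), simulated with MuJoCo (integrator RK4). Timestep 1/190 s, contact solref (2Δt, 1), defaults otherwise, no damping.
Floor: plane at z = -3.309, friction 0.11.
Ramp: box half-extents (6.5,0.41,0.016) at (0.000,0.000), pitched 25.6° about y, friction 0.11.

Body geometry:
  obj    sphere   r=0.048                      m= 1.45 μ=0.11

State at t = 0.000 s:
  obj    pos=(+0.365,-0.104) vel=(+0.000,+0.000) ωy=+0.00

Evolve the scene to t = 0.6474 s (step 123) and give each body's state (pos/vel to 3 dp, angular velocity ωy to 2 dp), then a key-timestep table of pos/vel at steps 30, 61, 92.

State at t = 0.6474 s:
  obj    pos=(+1.900,-0.839) vel=(+4.744,-2.266) ωy=+81.57

Key-timestep trajectory:
   step    t(s)  obj.x    obj.z    obj.vx   obj.vz 
     30  0.1579   +0.456  -0.148  +1.159  -0.546
     61  0.3211   +0.743  -0.285  +2.344  -1.149
     92  0.4842   +1.224  -0.515  +3.542  -1.715


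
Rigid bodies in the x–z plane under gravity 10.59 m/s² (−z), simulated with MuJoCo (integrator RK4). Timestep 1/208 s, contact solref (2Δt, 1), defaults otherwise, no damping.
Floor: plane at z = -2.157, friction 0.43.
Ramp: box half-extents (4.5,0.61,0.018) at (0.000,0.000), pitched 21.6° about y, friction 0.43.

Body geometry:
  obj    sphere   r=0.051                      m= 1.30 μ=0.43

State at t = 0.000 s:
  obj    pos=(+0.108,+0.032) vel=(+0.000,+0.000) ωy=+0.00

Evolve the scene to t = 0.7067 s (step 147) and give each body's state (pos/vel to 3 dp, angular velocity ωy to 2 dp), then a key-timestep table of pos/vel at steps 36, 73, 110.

State at t = 0.7067 s:
  obj    pos=(+0.755,-0.225) vel=(+1.830,-0.724) ωy=+38.58

Key-timestep trajectory:
   step    t(s)  obj.x    obj.z    obj.vx   obj.vz 
     36  0.1731   +0.147  +0.016  +0.448  -0.177
     73  0.3510   +0.267  -0.032  +0.909  -0.360
    110  0.5288   +0.470  -0.112  +1.369  -0.542


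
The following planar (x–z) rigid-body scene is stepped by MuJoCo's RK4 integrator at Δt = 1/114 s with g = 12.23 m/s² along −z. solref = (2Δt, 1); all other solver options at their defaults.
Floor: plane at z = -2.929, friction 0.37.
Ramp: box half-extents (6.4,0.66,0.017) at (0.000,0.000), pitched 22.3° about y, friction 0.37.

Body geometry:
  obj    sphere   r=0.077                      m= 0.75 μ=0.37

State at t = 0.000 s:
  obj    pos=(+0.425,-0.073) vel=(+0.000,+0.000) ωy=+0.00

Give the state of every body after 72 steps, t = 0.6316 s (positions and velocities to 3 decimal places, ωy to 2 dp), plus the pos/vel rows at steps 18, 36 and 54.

State at t = 0.6316 s:
  obj    pos=(+1.037,-0.324) vel=(+1.937,-0.794) ωy=+27.18

Key-timestep trajectory:
   step    t(s)  obj.x    obj.z    obj.vx   obj.vz 
     18  0.1579   +0.463  -0.088  +0.485  -0.199
     36  0.3158   +0.578  -0.136  +0.969  -0.397
     54  0.4737   +0.769  -0.214  +1.453  -0.596


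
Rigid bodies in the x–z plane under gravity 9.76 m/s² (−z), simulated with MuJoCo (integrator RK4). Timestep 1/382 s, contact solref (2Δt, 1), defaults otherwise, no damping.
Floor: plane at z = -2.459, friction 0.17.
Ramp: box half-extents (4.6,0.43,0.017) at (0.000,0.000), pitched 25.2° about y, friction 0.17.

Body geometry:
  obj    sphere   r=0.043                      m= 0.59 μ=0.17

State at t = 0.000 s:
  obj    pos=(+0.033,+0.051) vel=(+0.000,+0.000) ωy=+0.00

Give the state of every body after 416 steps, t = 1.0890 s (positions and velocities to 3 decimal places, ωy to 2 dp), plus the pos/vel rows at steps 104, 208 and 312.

State at t = 1.0890 s:
  obj    pos=(+1.626,-0.699) vel=(+2.925,-1.376) ωy=+75.16

Key-timestep trajectory:
   step    t(s)  obj.x    obj.z    obj.vx   obj.vz 
    104  0.2723   +0.133  +0.004  +0.731  -0.344
    208  0.5445   +0.431  -0.137  +1.463  -0.688
    312  0.8168   +0.929  -0.371  +2.194  -1.032


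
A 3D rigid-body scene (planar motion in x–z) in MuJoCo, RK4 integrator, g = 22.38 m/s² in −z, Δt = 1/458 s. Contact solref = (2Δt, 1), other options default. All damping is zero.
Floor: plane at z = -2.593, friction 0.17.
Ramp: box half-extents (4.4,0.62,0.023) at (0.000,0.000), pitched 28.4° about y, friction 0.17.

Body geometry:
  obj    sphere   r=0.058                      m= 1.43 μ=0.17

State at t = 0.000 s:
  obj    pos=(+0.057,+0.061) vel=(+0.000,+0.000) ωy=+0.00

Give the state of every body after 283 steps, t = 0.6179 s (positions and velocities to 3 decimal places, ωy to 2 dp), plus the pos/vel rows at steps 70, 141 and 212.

State at t = 0.6179 s:
  obj    pos=(+1.334,-0.629) vel=(+4.133,-2.235) ωy=+80.98

Key-timestep trajectory:
   step    t(s)  obj.x    obj.z    obj.vx   obj.vz 
     70  0.1528   +0.135  +0.019  +1.023  -0.553
    141  0.3079   +0.374  -0.110  +2.059  -1.113
    212  0.4629   +0.774  -0.326  +3.096  -1.674


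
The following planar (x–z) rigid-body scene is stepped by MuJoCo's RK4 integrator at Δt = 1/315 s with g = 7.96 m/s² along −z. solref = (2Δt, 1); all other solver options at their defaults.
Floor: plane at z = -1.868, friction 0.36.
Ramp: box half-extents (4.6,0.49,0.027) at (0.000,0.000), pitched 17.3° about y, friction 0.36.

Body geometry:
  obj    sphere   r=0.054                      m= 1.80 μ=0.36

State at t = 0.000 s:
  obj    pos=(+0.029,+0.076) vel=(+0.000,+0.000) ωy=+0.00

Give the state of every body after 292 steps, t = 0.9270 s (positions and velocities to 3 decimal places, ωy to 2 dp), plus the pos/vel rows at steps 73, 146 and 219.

State at t = 0.9270 s:
  obj    pos=(+0.723,-0.140) vel=(+1.496,-0.466) ωy=+29.02

Key-timestep trajectory:
   step    t(s)  obj.x    obj.z    obj.vx   obj.vz 
     73  0.2317   +0.072  +0.062  +0.374  -0.117
    146  0.4635   +0.202  +0.022  +0.748  -0.233
    219  0.6952   +0.419  -0.046  +1.122  -0.350


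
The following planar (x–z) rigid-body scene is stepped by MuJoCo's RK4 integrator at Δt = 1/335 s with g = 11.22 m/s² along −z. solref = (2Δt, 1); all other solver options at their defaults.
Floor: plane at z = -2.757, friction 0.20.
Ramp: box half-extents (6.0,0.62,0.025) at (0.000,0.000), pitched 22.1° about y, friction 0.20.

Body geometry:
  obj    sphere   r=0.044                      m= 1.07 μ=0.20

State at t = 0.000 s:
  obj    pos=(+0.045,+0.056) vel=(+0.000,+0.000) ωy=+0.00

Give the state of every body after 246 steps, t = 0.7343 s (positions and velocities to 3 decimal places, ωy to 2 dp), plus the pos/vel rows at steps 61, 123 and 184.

State at t = 0.7343 s:
  obj    pos=(+0.798,-0.250) vel=(+2.052,-0.833) ωy=+50.31

Key-timestep trajectory:
   step    t(s)  obj.x    obj.z    obj.vx   obj.vz 
     61  0.1821   +0.091  +0.037  +0.509  -0.207
    123  0.3672   +0.233  -0.020  +1.026  -0.417
    184  0.5493   +0.467  -0.115  +1.535  -0.623


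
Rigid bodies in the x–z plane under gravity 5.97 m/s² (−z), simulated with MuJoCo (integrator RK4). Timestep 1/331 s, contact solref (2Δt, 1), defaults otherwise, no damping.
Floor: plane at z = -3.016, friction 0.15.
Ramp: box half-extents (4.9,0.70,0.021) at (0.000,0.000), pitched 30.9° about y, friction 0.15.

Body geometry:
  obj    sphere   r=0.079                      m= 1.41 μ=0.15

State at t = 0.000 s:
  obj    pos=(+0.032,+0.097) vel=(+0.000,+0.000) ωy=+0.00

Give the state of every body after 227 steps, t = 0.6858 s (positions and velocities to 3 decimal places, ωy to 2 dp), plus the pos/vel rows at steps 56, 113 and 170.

State at t = 0.6858 s:
  obj    pos=(+0.497,-0.181) vel=(+1.355,-0.809) ωy=+16.60

Key-timestep trajectory:
   step    t(s)  obj.x    obj.z    obj.vx   obj.vz 
     56  0.1692   +0.061  +0.080  +0.335  -0.202
    113  0.3414   +0.148  +0.028  +0.675  -0.403
    170  0.5136   +0.293  -0.059  +1.017  -0.601


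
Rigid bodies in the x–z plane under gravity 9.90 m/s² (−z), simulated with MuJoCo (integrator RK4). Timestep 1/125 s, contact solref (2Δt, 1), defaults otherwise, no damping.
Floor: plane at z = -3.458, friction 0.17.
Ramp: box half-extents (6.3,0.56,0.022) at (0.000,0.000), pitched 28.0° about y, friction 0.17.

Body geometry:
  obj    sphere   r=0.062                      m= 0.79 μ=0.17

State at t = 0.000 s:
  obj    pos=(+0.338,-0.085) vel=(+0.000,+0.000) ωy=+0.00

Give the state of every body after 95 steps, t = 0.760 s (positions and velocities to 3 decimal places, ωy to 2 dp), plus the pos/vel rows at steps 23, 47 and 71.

State at t = 0.760 s:
  obj    pos=(+1.185,-0.535) vel=(+2.228,-1.185) ωy=+40.67

Key-timestep trajectory:
   step    t(s)  obj.x    obj.z    obj.vx   obj.vz 
     23  0.1840   +0.388  -0.111  +0.540  -0.287
     47  0.3760   +0.546  -0.195  +1.103  -0.586
     71  0.5680   +0.811  -0.336  +1.665  -0.886


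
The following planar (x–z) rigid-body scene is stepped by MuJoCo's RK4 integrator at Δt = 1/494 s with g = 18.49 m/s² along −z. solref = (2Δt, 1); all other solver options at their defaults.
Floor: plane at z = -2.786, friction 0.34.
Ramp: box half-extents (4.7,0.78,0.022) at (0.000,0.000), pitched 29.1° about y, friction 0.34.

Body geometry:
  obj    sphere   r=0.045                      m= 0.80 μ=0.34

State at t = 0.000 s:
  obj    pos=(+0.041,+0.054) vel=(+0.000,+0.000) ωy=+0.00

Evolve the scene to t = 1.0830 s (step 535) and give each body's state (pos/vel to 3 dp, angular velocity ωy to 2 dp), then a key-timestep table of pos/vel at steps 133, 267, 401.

State at t = 1.0830 s:
  obj    pos=(+3.332,-1.778) vel=(+6.078,-3.383) ωy=+154.57

Key-timestep trajectory:
   step    t(s)  obj.x    obj.z    obj.vx   obj.vz 
    133  0.2692   +0.244  -0.059  +1.511  -0.841
    267  0.5405   +0.861  -0.402  +3.033  -1.688
    401  0.8117   +1.890  -0.975  +4.556  -2.536


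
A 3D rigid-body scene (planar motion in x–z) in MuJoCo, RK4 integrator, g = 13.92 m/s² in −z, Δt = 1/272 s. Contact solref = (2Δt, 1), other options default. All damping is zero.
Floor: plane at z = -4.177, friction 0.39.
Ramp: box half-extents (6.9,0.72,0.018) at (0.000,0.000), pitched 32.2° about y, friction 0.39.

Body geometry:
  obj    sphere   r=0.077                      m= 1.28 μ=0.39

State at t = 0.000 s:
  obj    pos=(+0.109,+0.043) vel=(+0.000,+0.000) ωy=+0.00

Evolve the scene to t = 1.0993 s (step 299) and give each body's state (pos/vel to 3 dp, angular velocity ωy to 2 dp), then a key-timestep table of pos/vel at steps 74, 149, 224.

State at t = 1.0993 s:
  obj    pos=(+2.818,-1.662) vel=(+4.928,-3.104) ωy=+75.63

Key-timestep trajectory:
   step    t(s)  obj.x    obj.z    obj.vx   obj.vz 
     74  0.2721   +0.275  -0.061  +1.220  -0.768
    149  0.5478   +0.782  -0.380  +2.456  -1.547
    224  0.8235   +1.630  -0.914  +3.692  -2.325
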